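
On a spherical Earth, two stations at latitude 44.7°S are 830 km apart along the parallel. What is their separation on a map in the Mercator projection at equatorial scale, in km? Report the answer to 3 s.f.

1170 km

The Mercator projection is conformal; its linear scale factor is the same in every direction and equals sec φ = 1/cos φ.
Along the parallel, k = sec 44.7° = 1/0.7108 = 1.407.
Map distance = 830 × 1.407 ≈ 1170 km.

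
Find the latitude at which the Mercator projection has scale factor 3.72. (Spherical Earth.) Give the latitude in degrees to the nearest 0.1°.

Mercator scale is k = sec φ = 1/cos φ.
1/cos φ = 3.72  ⇒  cos φ = 0.2688  ⇒  φ = arccos(0.2688) ≈ 74.4°.

74.4°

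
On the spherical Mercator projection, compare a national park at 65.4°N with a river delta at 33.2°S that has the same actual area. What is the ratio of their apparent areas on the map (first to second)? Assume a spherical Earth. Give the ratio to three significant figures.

On Mercator, area is exaggerated by sec²φ = 1/cos²φ.
At 65.4°: sec²(65.4°) = 1/0.4163² = 5.771.
At 33.2°: sec²(33.2°) = 1/0.8368² = 1.428.
Ratio = 5.771/1.428 = cos²(33.2°)/cos²(65.4°) ≈ 4.04.

4.04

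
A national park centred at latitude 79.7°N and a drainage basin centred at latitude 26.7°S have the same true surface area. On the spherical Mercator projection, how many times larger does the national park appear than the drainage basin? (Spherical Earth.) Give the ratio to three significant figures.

Mercator is conformal with k = sec φ, so areal scale = k² = sec²φ.
At 79.7°: sec²(79.7°) = 1/0.1788² = 31.28.
At 26.7°: sec²(26.7°) = 1/0.8934² = 1.253.
Ratio = 31.28/1.253 = cos²(26.7°)/cos²(79.7°) ≈ 25.0.

25.0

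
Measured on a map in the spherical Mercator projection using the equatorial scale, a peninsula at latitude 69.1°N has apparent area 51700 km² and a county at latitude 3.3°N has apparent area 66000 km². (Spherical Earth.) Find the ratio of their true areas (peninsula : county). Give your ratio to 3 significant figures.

Mercator's areal exaggeration is sec²φ; hence true area = (apparent area) · cos²φ.
True area of peninsula: 51700 × cos²(69.1°) = 51700 × 0.1273 = 6579 km².
True area of county: 66000 × cos²(3.3°) = 66000 × 0.9967 = 65780 km².
Ratio = 6579 / 65780 ≈ 0.100.

0.100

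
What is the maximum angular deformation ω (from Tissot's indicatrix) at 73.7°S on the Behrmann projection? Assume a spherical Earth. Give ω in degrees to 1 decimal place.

Behrmann is a cylindrical equal-area projection with standard parallels at ±30°. A cylindrical equal-area projection with standard parallel φ₀ has meridian scale h = cos φ / cos φ₀ and parallel scale k = cos φ₀ / cos φ (so areas are preserved, h·k = 1).
At 73.7°: h = 0.3241, k = 3.086; principal scales a = 3.086, b = 0.3241.
sin(ω/2) = (a − b)/(a + b) = 2.762/3.410 = 0.8099, so ω = 2 arcsin(0.8099) ≈ 108.2°.

108.2°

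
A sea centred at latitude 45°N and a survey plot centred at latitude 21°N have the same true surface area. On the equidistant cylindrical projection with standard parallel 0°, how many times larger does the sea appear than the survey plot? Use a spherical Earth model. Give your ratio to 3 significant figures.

Plate carrée maps x = Rλ, y = Rφ. The meridian scale is h = 1 and the parallel scale is k = 1/cos φ = sec φ.
Areal scale at 45°: h·k = 1.000 × 1.414 = 1.414.
Areal scale at 21°: h·k = 1.000 × 1.071 = 1.071.
Ratio = 1.414/1.071 ≈ 1.32.

1.32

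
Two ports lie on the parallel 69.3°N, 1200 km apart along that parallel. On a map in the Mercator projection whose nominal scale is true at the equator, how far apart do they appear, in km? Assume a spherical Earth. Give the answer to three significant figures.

3390 km

The Mercator projection is conformal; its linear scale factor is the same in every direction and equals sec φ = 1/cos φ.
Along the parallel, k = sec 69.3° = 1/0.3535 = 2.829.
Map distance = 1200 × 2.829 ≈ 3390 km.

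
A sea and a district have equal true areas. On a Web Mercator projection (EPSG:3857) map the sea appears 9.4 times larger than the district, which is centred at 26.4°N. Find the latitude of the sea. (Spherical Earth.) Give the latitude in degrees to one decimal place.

Mercator areal scale is sec²φ, so apparent-area ratio = sec²φ₁ / sec²φ₂ = cos²φ₂ / cos²φ₁.
cos²φ₂ / cos²φ₁ = 9.4  ⇒  cos φ₁ = cos 26.4° / √9.4 = 0.8957/3.066 = 0.2921.
φ₁ = arccos(0.2921) ≈ 73.0°.

73.0°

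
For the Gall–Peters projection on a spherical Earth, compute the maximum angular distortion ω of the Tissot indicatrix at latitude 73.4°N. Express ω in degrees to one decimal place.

92.0°

Gall–Peters is a cylindrical equal-area projection with standard parallels at ±45°. For cylindrical equal-area with standard parallel φ₀, h = cos φ / cos φ₀ and k = cos φ₀ / cos φ, so h·k = 1.
At 73.4°: h = 0.4040, k = 2.475; principal scales a = 2.475, b = 0.4040.
sin(ω/2) = (a − b)/(a + b) = 2.071/2.879 = 0.7193, so ω = 2 arcsin(0.7193) ≈ 92.0°.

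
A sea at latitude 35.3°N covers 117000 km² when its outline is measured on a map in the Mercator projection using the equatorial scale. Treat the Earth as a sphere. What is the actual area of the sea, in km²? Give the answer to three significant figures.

77900 km²

For Mercator, h = k = sec φ (a conformal cylindrical projection has a single point scale, 1/cos φ).
Areal scale = k² = sec²φ = 1/cos²(35.3°) = 1/0.8161² = 1.501.
True area = apparent / (areal scale) = 117000 / 1.501 ≈ 77900 km².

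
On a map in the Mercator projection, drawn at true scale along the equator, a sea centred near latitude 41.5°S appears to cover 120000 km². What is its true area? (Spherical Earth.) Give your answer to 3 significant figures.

The Mercator projection is conformal; its linear scale factor is the same in every direction and equals sec φ = 1/cos φ.
Areal scale = k² = sec²φ = 1/cos²(41.5°) = 1/0.7490² = 1.783.
True area = apparent / (areal scale) = 120000 / 1.783 ≈ 67300 km².

67300 km²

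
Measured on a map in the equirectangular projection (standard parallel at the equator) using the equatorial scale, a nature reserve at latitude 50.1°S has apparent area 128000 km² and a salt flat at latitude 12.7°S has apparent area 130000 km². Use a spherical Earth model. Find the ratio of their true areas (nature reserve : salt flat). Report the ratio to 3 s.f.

Plate carrée has h = 1 and k = sec φ, giving areal scale sec φ; true area = (apparent area) · cos φ.
True area of nature reserve: 128000 × cos(50.1°) = 128000 × 0.6414 = 82110 km².
True area of salt flat: 130000 × cos(12.7°) = 130000 × 0.9755 = 126800 km².
Ratio = 82110 / 126800 ≈ 0.647.

0.647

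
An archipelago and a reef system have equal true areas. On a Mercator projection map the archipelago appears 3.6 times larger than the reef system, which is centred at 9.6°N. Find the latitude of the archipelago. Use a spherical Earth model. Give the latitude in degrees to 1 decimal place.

Mercator areal scale is sec²φ, so apparent-area ratio = sec²φ₁ / sec²φ₂ = cos²φ₂ / cos²φ₁.
cos²φ₂ / cos²φ₁ = 3.6  ⇒  cos φ₁ = cos 9.6° / √3.6 = 0.9860/1.897 = 0.5197.
φ₁ = arccos(0.5197) ≈ 58.7°.

58.7°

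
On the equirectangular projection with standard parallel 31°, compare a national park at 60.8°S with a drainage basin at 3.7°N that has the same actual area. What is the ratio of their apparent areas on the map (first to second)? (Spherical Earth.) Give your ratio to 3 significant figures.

The equidistant cylindrical projection with φ₀ = 31° has h = 1 (meridians true) and k = cos φ₀ / cos φ along parallels.
Areal scale at 60.8°: h·k = 1.000 × 1.757 = 1.757.
Areal scale at 3.7°: h·k = 1.000 × 0.8590 = 0.8590.
Ratio = 1.757/0.8590 ≈ 2.05.

2.05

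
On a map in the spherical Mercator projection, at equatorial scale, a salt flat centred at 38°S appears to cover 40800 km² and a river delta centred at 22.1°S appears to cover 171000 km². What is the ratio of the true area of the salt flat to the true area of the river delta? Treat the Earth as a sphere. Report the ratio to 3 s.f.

0.173

Mercator's areal exaggeration is sec²φ; hence true area = (apparent area) · cos²φ.
True area of salt flat: 40800 × cos²(38°) = 40800 × 0.6210 = 25340 km².
True area of river delta: 171000 × cos²(22.1°) = 171000 × 0.8585 = 146800 km².
Ratio = 25340 / 146800 ≈ 0.173.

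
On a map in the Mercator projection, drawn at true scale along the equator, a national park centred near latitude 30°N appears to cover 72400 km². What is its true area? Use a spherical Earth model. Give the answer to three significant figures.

54300 km²

The Mercator projection is conformal; its linear scale factor is the same in every direction and equals sec φ = 1/cos φ.
Areal scale = k² = sec²φ = 1/cos²(30°) = 1/0.8660² = 1.333.
True area = apparent / (areal scale) = 72400 / 1.333 ≈ 54300 km².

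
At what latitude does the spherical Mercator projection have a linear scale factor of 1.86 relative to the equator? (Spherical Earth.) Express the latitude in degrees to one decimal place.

Mercator scale is k = sec φ = 1/cos φ.
1/cos φ = 1.86  ⇒  cos φ = 0.5376  ⇒  φ = arccos(0.5376) ≈ 57.5°.

57.5°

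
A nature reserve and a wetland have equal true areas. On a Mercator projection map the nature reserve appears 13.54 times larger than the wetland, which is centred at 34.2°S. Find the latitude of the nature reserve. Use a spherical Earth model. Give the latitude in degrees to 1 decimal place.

77.0°

Mercator areal scale is sec²φ, so apparent-area ratio = sec²φ₁ / sec²φ₂ = cos²φ₂ / cos²φ₁.
cos²φ₂ / cos²φ₁ = 13.54  ⇒  cos φ₁ = cos 34.2° / √13.54 = 0.8271/3.680 = 0.2248.
φ₁ = arccos(0.2248) ≈ 77.0°.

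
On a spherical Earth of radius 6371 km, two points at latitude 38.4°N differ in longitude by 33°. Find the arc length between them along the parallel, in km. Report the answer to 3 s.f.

2880 km

Arc length along a parallel = R cos φ · Δλ (with Δλ in radians).
= 6371 × cos 38.4° × (33° × π/180) = 6371 × 0.7837 × 0.5760 ≈ 2880 km.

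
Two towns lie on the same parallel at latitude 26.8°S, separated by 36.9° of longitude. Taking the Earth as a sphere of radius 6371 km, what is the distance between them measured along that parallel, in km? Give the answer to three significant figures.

3660 km

Arc length along a parallel = R cos φ · Δλ (with Δλ in radians).
= 6371 × cos 26.8° × (36.9° × π/180) = 6371 × 0.8926 × 0.6440 ≈ 3660 km.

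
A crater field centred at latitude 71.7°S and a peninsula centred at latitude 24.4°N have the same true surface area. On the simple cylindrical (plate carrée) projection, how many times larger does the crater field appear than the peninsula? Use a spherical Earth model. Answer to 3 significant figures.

For the equirectangular projection with φ₀ = 0 (plate carrée), h = 1 along meridians and k = sec φ along parallels.
Areal scale at 71.7°: h·k = 1.000 × 3.185 = 3.185.
Areal scale at 24.4°: h·k = 1.000 × 1.098 = 1.098.
Ratio = 3.185/1.098 ≈ 2.90.

2.90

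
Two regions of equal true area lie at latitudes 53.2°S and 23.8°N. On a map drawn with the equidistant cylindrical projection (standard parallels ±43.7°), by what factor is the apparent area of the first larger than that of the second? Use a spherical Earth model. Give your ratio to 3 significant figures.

With standard parallel φ₀ = 43.7°, the equirectangular projection gives x = Rλ cos φ₀, y = Rφ, so h = 1 and k = cos 43.7° / cos φ.
Areal scale at 53.2°: h·k = 1.000 × 1.207 = 1.207.
Areal scale at 23.8°: h·k = 1.000 × 0.7902 = 0.7902.
Ratio = 1.207/0.7902 ≈ 1.53.

1.53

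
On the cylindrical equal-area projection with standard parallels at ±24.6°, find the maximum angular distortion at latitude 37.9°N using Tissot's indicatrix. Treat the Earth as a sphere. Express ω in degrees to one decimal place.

For cylindrical equal-area with standard parallel φ₀, h = cos φ / cos φ₀ and k = cos φ₀ / cos φ, so h·k = 1.
At 37.9°: h = 0.8679, k = 1.152; principal scales a = 1.152, b = 0.8679.
sin(ω/2) = (a − b)/(a + b) = 0.2844/2.020 = 0.1408, so ω = 2 arcsin(0.1408) ≈ 16.2°.

16.2°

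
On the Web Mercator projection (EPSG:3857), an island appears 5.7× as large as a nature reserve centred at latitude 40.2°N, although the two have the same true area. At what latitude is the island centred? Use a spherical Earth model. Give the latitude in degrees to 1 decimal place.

71.3°

For equal true areas on Mercator, apparent areas scale as sec²φ, so the ratio is cos²φ₂ / cos²φ₁.
cos²φ₂ / cos²φ₁ = 5.7  ⇒  cos φ₁ = cos 40.2° / √5.7 = 0.7638/2.387 = 0.3199.
φ₁ = arccos(0.3199) ≈ 71.3°.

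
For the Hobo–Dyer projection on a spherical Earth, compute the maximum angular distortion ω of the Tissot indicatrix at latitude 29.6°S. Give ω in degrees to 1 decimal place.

10.5°

The Hobo–Dyer projection is cylindrical equal-area with φ₀ = 37.5°. Cylindrical equal-area (φ₀ = 37.5°): h = cos φ / cos 37.5° along meridians, k = cos 37.5° / cos φ along parallels; h·k = 1.
At 29.6°: h = 1.096, k = 0.9124; principal scales a = 1.096, b = 0.9124.
sin(ω/2) = (a − b)/(a + b) = 0.1835/2.008 = 0.09139, so ω = 2 arcsin(0.09139) ≈ 10.5°.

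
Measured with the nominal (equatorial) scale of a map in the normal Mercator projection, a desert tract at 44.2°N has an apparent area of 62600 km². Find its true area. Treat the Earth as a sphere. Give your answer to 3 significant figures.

For Mercator, h = k = sec φ (a conformal cylindrical projection has a single point scale, 1/cos φ).
Areal scale = k² = sec²φ = 1/cos²(44.2°) = 1/0.7169² = 1.946.
True area = apparent / (areal scale) = 62600 / 1.946 ≈ 32200 km².

32200 km²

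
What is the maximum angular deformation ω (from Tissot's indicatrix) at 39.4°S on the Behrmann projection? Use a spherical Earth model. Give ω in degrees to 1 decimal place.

13.0°

The Behrmann projection is cylindrical equal-area with φ₀ = 30°. Cylindrical equal-area (φ₀ = 30°): h = cos φ / cos 30° along meridians, k = cos 30° / cos φ along parallels; h·k = 1.
At 39.4°: h = 0.8923, k = 1.121; principal scales a = 1.121, b = 0.8923.
sin(ω/2) = (a − b)/(a + b) = 0.2285/2.013 = 0.1135, so ω = 2 arcsin(0.1135) ≈ 13.0°.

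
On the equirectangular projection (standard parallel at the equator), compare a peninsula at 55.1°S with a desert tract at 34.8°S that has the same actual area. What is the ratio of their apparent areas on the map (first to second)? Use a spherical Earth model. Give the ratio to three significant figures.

In the plate carrée (x = Rλ, y = Rφ), meridians are true-scale (h = 1) and parallels are stretched by k = sec φ.
Areal scale at 55.1°: h·k = 1.000 × 1.748 = 1.748.
Areal scale at 34.8°: h·k = 1.000 × 1.218 = 1.218.
Ratio = 1.748/1.218 ≈ 1.44.

1.44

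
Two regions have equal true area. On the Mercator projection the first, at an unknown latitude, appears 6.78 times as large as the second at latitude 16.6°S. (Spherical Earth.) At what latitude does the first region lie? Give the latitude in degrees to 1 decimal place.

68.4°

Mercator areal scale is sec²φ, so apparent-area ratio = sec²φ₁ / sec²φ₂ = cos²φ₂ / cos²φ₁.
cos²φ₂ / cos²φ₁ = 6.78  ⇒  cos φ₁ = cos 16.6° / √6.78 = 0.9583/2.604 = 0.3680.
φ₁ = arccos(0.3680) ≈ 68.4°.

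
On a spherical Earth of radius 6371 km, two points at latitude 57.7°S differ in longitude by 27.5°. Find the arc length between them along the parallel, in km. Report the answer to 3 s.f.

Arc length along a parallel = R cos φ · Δλ (with Δλ in radians).
= 6371 × cos 57.7° × (27.5° × π/180) = 6371 × 0.5344 × 0.4800 ≈ 1630 km.

1630 km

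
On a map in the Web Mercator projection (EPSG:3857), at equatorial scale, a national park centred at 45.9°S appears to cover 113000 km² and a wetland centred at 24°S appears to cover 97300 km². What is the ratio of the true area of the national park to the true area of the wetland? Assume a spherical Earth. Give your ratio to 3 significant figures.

Mercator's areal exaggeration is sec²φ; hence true area = (apparent area) · cos²φ.
True area of national park: 113000 × cos²(45.9°) = 113000 × 0.4843 = 54730 km².
True area of wetland: 97300 × cos²(24°) = 97300 × 0.8346 = 81200 km².
Ratio = 54730 / 81200 ≈ 0.674.

0.674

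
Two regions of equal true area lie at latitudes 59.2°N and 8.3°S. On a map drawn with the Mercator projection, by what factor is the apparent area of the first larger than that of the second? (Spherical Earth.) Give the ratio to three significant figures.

3.73

Mercator is conformal with k = sec φ, so areal scale = k² = sec²φ.
At 59.2°: sec²(59.2°) = 1/0.5120² = 3.814.
At 8.3°: sec²(8.3°) = 1/0.9895² = 1.021.
Ratio = 3.814/1.021 = cos²(8.3°)/cos²(59.2°) ≈ 3.73.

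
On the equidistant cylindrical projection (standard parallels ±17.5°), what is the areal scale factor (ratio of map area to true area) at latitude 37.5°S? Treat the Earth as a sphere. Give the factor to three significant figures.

1.20

In the equirectangular projection with standard parallel φ₀ = 17.5° (x = Rλ cos φ₀, y = Rφ), meridians are true-scale (h = 1) and the parallel scale is k = cos φ₀ / cos φ.
Areal scale = h·k = 1 × cos φ₀ / cos φ; at 37.5°, h = 1.000, k = 1.202, so h·k = 1.202.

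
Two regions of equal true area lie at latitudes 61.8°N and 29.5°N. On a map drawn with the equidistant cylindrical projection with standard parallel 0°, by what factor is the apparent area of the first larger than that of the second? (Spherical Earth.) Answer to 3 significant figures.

For the equirectangular projection with φ₀ = 0 (plate carrée), h = 1 along meridians and k = sec φ along parallels.
Areal scale at 61.8°: h·k = 1.000 × 2.116 = 2.116.
Areal scale at 29.5°: h·k = 1.000 × 1.149 = 1.149.
Ratio = 2.116/1.149 ≈ 1.84.

1.84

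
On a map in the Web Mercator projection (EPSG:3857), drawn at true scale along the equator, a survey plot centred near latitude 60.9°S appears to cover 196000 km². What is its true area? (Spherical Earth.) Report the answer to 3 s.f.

46400 km²

For Mercator, h = k = sec φ (a conformal cylindrical projection has a single point scale, 1/cos φ).
Areal scale = k² = sec²φ = 1/cos²(60.9°) = 1/0.4863² = 4.228.
True area = apparent / (areal scale) = 196000 / 4.228 ≈ 46400 km².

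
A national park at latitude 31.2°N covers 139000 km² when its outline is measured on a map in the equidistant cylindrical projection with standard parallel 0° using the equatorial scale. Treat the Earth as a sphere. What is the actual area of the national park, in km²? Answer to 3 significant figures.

119000 km²

In the plate carrée (x = Rλ, y = Rφ), meridians are true-scale (h = 1) and parallels are stretched by k = sec φ.
Areal scale = h·k = 1 × sec φ; at 31.2°, h = 1.000, k = 1.169, so h·k = 1.169.
True area = apparent / (areal scale) = 139000 / 1.169 ≈ 119000 km².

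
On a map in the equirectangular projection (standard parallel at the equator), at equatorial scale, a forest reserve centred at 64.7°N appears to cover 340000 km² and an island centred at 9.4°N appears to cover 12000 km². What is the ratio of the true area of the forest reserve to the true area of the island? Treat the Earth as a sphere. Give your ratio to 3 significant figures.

Plate carrée has h = 1 and k = sec φ, giving areal scale sec φ; true area = (apparent area) · cos φ.
True area of forest reserve: 340000 × cos(64.7°) = 340000 × 0.4274 = 145300 km².
True area of island: 12000 × cos(9.4°) = 12000 × 0.9866 = 11840 km².
Ratio = 145300 / 11840 ≈ 12.3.

12.3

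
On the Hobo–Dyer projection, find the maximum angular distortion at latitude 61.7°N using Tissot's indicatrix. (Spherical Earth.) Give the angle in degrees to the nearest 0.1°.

56.6°

Hobo–Dyer is a cylindrical equal-area projection with standard parallels at ±37.5°. Cylindrical equal-area (φ₀ = 37.5°): h = cos φ / cos 37.5° along meridians, k = cos 37.5° / cos φ along parallels; h·k = 1.
At 61.7°: h = 0.5976, k = 1.673; principal scales a = 1.673, b = 0.5976.
sin(ω/2) = (a − b)/(a + b) = 1.076/2.271 = 0.4737, so ω = 2 arcsin(0.4737) ≈ 56.6°.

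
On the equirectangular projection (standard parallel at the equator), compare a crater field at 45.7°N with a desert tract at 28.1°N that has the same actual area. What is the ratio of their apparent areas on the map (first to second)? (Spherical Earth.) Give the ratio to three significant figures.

1.26

In the plate carrée (x = Rλ, y = Rφ), meridians are true-scale (h = 1) and parallels are stretched by k = sec φ.
Areal scale at 45.7°: h·k = 1.000 × 1.432 = 1.432.
Areal scale at 28.1°: h·k = 1.000 × 1.134 = 1.134.
Ratio = 1.432/1.134 ≈ 1.26.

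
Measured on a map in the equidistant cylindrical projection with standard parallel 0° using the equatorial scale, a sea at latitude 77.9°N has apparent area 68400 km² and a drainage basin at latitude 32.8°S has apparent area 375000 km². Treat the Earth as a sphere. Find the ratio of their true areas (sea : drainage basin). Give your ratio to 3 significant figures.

0.0455

Plate carrée has h = 1 and k = sec φ, giving areal scale sec φ; true area = (apparent area) · cos φ.
True area of sea: 68400 × cos(77.9°) = 68400 × 0.2096 = 14340 km².
True area of drainage basin: 375000 × cos(32.8°) = 375000 × 0.8406 = 315200 km².
Ratio = 14340 / 315200 ≈ 0.0455.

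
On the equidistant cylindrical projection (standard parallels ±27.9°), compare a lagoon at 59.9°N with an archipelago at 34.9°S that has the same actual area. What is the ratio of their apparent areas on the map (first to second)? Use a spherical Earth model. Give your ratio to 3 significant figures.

The equidistant cylindrical projection with φ₀ = 27.9° has h = 1 (meridians true) and k = cos φ₀ / cos φ along parallels.
Areal scale at 59.9°: h·k = 1.000 × 1.762 = 1.762.
Areal scale at 34.9°: h·k = 1.000 × 1.078 = 1.078.
Ratio = 1.762/1.078 ≈ 1.64.

1.64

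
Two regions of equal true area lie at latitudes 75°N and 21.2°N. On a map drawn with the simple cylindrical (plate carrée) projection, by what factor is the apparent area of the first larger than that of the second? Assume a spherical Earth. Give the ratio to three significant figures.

3.60

For the equirectangular projection with φ₀ = 0 (plate carrée), h = 1 along meridians and k = sec φ along parallels.
Areal scale at 75°: h·k = 1.000 × 3.864 = 3.864.
Areal scale at 21.2°: h·k = 1.000 × 1.073 = 1.073.
Ratio = 3.864/1.073 ≈ 3.60.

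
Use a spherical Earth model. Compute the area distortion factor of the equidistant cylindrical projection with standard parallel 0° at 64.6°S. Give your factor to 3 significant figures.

2.33

For the equirectangular projection with φ₀ = 0 (plate carrée), h = 1 along meridians and k = sec φ along parallels.
Areal scale = h·k = 1 × sec φ; at 64.6°, h = 1.000, k = 2.331, so h·k = 2.331.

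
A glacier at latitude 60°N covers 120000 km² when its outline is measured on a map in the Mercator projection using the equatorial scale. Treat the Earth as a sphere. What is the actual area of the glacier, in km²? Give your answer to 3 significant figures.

For Mercator, h = k = sec φ (a conformal cylindrical projection has a single point scale, 1/cos φ).
Areal scale = k² = sec²φ = 1/cos²(60°) = 1/0.5000² = 4.000.
True area = apparent / (areal scale) = 120000 / 4.000 ≈ 30000 km².

30000 km²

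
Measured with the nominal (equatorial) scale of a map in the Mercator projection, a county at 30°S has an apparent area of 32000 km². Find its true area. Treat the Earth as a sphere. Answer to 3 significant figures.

The Mercator projection is conformal; its linear scale factor is the same in every direction and equals sec φ = 1/cos φ.
Areal scale = k² = sec²φ = 1/cos²(30°) = 1/0.8660² = 1.333.
True area = apparent / (areal scale) = 32000 / 1.333 ≈ 24000 km².

24000 km²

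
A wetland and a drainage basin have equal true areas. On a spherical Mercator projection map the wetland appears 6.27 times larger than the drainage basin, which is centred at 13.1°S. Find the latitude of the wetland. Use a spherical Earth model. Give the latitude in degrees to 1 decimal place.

67.1°

For equal true areas on Mercator, apparent areas scale as sec²φ, so the ratio is cos²φ₂ / cos²φ₁.
cos²φ₂ / cos²φ₁ = 6.27  ⇒  cos φ₁ = cos 13.1° / √6.27 = 0.9740/2.504 = 0.3890.
φ₁ = arccos(0.3890) ≈ 67.1°.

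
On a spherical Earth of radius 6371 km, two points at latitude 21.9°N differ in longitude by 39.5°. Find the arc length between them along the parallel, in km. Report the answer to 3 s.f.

4080 km

Arc length along a parallel = R cos φ · Δλ (with Δλ in radians).
= 6371 × cos 21.9° × (39.5° × π/180) = 6371 × 0.9278 × 0.6894 ≈ 4080 km.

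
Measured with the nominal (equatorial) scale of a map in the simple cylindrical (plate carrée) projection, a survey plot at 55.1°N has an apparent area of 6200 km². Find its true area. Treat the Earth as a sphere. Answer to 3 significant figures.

In the plate carrée (x = Rλ, y = Rφ), meridians are true-scale (h = 1) and parallels are stretched by k = sec φ.
Areal scale = h·k = 1 × sec φ; at 55.1°, h = 1.000, k = 1.748, so h·k = 1.748.
True area = apparent / (areal scale) = 6200 / 1.748 ≈ 3550 km².

3550 km²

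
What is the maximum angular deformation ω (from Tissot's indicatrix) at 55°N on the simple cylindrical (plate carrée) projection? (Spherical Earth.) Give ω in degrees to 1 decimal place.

31.4°

Plate carrée maps x = Rλ, y = Rφ. The meridian scale is h = 1 and the parallel scale is k = 1/cos φ = sec φ.
At 55°: h = 1.000, k = 1.743; principal scales a = 1.743, b = 1.000.
sin(ω/2) = (a − b)/(a + b) = 0.7434/2.743 = 0.2710, so ω = 2 arcsin(0.2710) ≈ 31.4°.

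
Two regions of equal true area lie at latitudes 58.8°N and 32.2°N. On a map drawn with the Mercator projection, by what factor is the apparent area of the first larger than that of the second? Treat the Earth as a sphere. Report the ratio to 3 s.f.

Mercator is conformal with k = sec φ, so areal scale = k² = sec²φ.
At 58.8°: sec²(58.8°) = 1/0.5180² = 3.726.
At 32.2°: sec²(32.2°) = 1/0.8462² = 1.397.
Ratio = 3.726/1.397 = cos²(32.2°)/cos²(58.8°) ≈ 2.67.

2.67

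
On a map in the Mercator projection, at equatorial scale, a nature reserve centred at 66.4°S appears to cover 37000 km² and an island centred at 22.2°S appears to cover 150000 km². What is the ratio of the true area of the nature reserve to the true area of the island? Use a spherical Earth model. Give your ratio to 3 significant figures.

0.0461

Since Mercator area scale is 1/cos²φ, the true area equals the apparent area multiplied by cos²φ.
True area of nature reserve: 37000 × cos²(66.4°) = 37000 × 0.1603 = 5930 km².
True area of island: 150000 × cos²(22.2°) = 150000 × 0.8572 = 128600 km².
Ratio = 5930 / 128600 ≈ 0.0461.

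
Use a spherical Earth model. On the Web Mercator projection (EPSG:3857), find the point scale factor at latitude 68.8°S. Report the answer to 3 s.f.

2.77

Mercator is conformal, so the point scale is isotropic: h = k = sec φ = 1/cos φ.
k = 1/cos 68.8° = 1/0.3616 = 2.765.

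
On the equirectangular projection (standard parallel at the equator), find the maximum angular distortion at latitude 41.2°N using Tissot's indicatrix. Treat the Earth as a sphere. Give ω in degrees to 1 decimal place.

16.2°

Plate carrée maps x = Rλ, y = Rφ. The meridian scale is h = 1 and the parallel scale is k = 1/cos φ = sec φ.
At 41.2°: h = 1.000, k = 1.329; principal scales a = 1.329, b = 1.000.
sin(ω/2) = (a − b)/(a + b) = 0.3291/2.329 = 0.1413, so ω = 2 arcsin(0.1413) ≈ 16.2°.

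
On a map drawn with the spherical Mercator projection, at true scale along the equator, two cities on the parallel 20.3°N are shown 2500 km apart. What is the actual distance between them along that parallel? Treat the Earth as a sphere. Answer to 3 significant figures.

For Mercator, h = k = sec φ (a conformal cylindrical projection has a single point scale, 1/cos φ).
Along the parallel at 20.3°, map distances are exaggerated by k = sec 20.3° = 1.066.
True distance = 2500 / 1.066 = 2500 × cos 20.3° ≈ 2340 km.

2340 km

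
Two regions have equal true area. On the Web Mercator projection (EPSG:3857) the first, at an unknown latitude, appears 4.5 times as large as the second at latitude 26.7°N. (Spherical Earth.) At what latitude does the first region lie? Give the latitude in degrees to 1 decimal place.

65.1°

Mercator areal scale is sec²φ, so apparent-area ratio = sec²φ₁ / sec²φ₂ = cos²φ₂ / cos²φ₁.
cos²φ₂ / cos²φ₁ = 4.5  ⇒  cos φ₁ = cos 26.7° / √4.5 = 0.8934/2.121 = 0.4211.
φ₁ = arccos(0.4211) ≈ 65.1°.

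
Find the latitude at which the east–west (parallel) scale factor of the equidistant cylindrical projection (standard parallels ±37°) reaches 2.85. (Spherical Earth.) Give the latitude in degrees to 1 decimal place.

73.7°

With standard parallel φ₀ = 37°, the equirectangular projection gives x = Rλ cos φ₀, y = Rφ, so h = 1 and k = cos 37° / cos φ.
k = cos φ₀ / cos φ = 2.85  ⇒  cos φ = cos 37° / 2.85 = 0.2802.
φ = arccos(0.2802) ≈ 73.7°.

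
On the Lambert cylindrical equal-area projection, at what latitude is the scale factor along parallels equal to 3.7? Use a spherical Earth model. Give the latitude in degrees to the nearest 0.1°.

74.3°

The Lambert cylindrical equal-area projection is the cylindrical equal-area projection with its standard parallel at the equator (φ₀ = 0). Cylindrical equal-area (φ₀ = 0°): h = cos φ / cos 0° along meridians, k = cos 0° / cos φ along parallels; h·k = 1.
k = cos φ₀ / cos φ = 3.7  ⇒  cos φ = cos 0° / 3.7 = 0.2703.
φ = arccos(0.2703) ≈ 74.3°.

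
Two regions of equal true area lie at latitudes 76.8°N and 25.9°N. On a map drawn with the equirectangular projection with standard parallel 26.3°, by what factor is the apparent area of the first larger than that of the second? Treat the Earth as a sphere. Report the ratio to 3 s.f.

In the equirectangular projection with standard parallel φ₀ = 26.3° (x = Rλ cos φ₀, y = Rφ), meridians are true-scale (h = 1) and the parallel scale is k = cos φ₀ / cos φ.
Areal scale at 76.8°: h·k = 1.000 × 3.926 = 3.926.
Areal scale at 25.9°: h·k = 1.000 × 0.9966 = 0.9966.
Ratio = 3.926/0.9966 ≈ 3.94.

3.94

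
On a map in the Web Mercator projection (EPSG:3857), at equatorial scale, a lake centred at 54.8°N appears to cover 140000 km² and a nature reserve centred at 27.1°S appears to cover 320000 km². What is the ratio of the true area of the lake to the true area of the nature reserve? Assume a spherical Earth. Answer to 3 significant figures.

0.183

Since Mercator area scale is 1/cos²φ, the true area equals the apparent area multiplied by cos²φ.
True area of lake: 140000 × cos²(54.8°) = 140000 × 0.3323 = 46520 km².
True area of nature reserve: 320000 × cos²(27.1°) = 320000 × 0.7925 = 253600 km².
Ratio = 46520 / 253600 ≈ 0.183.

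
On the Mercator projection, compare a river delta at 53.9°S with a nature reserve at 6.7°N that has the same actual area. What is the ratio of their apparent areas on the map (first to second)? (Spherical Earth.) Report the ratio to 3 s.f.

2.84

Mercator areal scale is sec²φ.
At 53.9°: sec²(53.9°) = 1/0.5892² = 2.881.
At 6.7°: sec²(6.7°) = 1/0.9932² = 1.014.
Ratio = 2.881/1.014 = cos²(6.7°)/cos²(53.9°) ≈ 2.84.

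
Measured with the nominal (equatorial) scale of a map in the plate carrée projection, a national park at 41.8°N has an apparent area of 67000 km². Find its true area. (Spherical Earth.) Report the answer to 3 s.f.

49900 km²

For the equirectangular projection with φ₀ = 0 (plate carrée), h = 1 along meridians and k = sec φ along parallels.
Areal scale = h·k = 1 × sec φ; at 41.8°, h = 1.000, k = 1.341, so h·k = 1.341.
True area = apparent / (areal scale) = 67000 / 1.341 ≈ 49900 km².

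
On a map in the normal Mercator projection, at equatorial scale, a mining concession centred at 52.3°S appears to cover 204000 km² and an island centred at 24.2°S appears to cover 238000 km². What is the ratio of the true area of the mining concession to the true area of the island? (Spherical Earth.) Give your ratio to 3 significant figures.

0.385

Since Mercator area scale is 1/cos²φ, the true area equals the apparent area multiplied by cos²φ.
True area of mining concession: 204000 × cos²(52.3°) = 204000 × 0.3740 = 76290 km².
True area of island: 238000 × cos²(24.2°) = 238000 × 0.8320 = 198000 km².
Ratio = 76290 / 198000 ≈ 0.385.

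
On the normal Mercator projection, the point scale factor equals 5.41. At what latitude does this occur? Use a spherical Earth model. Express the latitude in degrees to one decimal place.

Mercator scale is k = sec φ = 1/cos φ.
1/cos φ = 5.41  ⇒  cos φ = 0.1848  ⇒  φ = arccos(0.1848) ≈ 79.3°.

79.3°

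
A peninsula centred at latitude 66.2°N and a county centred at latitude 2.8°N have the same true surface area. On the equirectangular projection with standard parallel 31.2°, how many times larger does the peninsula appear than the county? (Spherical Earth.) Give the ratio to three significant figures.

The equidistant cylindrical projection with φ₀ = 31.2° has h = 1 (meridians true) and k = cos φ₀ / cos φ along parallels.
Areal scale at 66.2°: h·k = 1.000 × 2.120 = 2.120.
Areal scale at 2.8°: h·k = 1.000 × 0.8564 = 0.8564.
Ratio = 2.120/0.8564 ≈ 2.48.

2.48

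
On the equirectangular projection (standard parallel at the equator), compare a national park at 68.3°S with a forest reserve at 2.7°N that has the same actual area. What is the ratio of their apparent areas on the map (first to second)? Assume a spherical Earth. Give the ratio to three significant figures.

2.70

For the equirectangular projection with φ₀ = 0 (plate carrée), h = 1 along meridians and k = sec φ along parallels.
Areal scale at 68.3°: h·k = 1.000 × 2.705 = 2.705.
Areal scale at 2.7°: h·k = 1.000 × 1.001 = 1.001.
Ratio = 2.705/1.001 ≈ 2.70.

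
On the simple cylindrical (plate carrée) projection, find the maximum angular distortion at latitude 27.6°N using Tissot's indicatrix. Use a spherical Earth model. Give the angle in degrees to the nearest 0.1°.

In the plate carrée (x = Rλ, y = Rφ), meridians are true-scale (h = 1) and parallels are stretched by k = sec φ.
At 27.6°: h = 1.000, k = 1.128; principal scales a = 1.128, b = 1.000.
sin(ω/2) = (a − b)/(a + b) = 0.1284/2.128 = 0.06033, so ω = 2 arcsin(0.06033) ≈ 6.9°.

6.9°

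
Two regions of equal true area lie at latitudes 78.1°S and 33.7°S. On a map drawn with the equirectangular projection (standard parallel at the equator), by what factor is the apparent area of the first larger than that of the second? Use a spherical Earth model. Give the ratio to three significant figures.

4.03

In the plate carrée (x = Rλ, y = Rφ), meridians are true-scale (h = 1) and parallels are stretched by k = sec φ.
Areal scale at 78.1°: h·k = 1.000 × 4.850 = 4.850.
Areal scale at 33.7°: h·k = 1.000 × 1.202 = 1.202.
Ratio = 4.850/1.202 ≈ 4.03.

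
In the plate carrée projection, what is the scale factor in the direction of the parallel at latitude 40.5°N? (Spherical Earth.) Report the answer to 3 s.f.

In the plate carrée (x = Rλ, y = Rφ), meridians are true-scale (h = 1) and parallels are stretched by k = sec φ.
k = 1/cos 40.5° = 1/0.7604 = 1.315.

1.32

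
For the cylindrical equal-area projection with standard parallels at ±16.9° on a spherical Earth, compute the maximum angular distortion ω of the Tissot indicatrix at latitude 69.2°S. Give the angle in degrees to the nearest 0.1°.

A cylindrical equal-area projection with standard parallel φ₀ has meridian scale h = cos φ / cos φ₀ and parallel scale k = cos φ₀ / cos φ (so areas are preserved, h·k = 1).
At 69.2°: h = 0.3711, k = 2.694; principal scales a = 2.694, b = 0.3711.
sin(ω/2) = (a − b)/(a + b) = 2.323/3.066 = 0.7579, so ω = 2 arcsin(0.7579) ≈ 98.6°.

98.6°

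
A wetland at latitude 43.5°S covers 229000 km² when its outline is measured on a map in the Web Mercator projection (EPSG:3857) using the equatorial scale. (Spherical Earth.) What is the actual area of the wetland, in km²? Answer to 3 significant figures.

The Mercator projection is conformal; its linear scale factor is the same in every direction and equals sec φ = 1/cos φ.
Areal scale = k² = sec²φ = 1/cos²(43.5°) = 1/0.7254² = 1.901.
True area = apparent / (areal scale) = 229000 / 1.901 ≈ 120000 km².

120000 km²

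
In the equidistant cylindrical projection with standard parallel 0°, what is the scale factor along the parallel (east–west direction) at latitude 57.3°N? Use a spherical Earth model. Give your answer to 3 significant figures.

For the equirectangular projection with φ₀ = 0 (plate carrée), h = 1 along meridians and k = sec φ along parallels.
k = 1/cos 57.3° = 1/0.5402 = 1.851.

1.85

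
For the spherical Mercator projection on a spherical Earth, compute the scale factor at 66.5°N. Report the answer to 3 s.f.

2.51

For Mercator, h = k = sec φ (a conformal cylindrical projection has a single point scale, 1/cos φ).
k = 1/cos 66.5° = 1/0.3987 = 2.508.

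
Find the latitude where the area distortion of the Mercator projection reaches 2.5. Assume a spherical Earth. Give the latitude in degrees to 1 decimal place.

50.8°

Mercator areal scale is sec²φ.
sec²φ = 2.5  ⇒  cos²φ = 0.4000  ⇒  cos φ = 0.6325.
φ = arccos(0.6325) ≈ 50.8°.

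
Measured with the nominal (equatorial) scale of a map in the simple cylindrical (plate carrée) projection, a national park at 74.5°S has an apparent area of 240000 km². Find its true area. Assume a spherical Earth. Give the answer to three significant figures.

For the equirectangular projection with φ₀ = 0 (plate carrée), h = 1 along meridians and k = sec φ along parallels.
Areal scale = h·k = 1 × sec φ; at 74.5°, h = 1.000, k = 3.742, so h·k = 3.742.
True area = apparent / (areal scale) = 240000 / 3.742 ≈ 64100 km².

64100 km²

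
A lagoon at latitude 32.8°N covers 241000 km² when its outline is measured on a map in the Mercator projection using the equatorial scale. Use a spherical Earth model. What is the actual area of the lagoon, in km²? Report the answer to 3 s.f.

170000 km²

The Mercator projection is conformal; its linear scale factor is the same in every direction and equals sec φ = 1/cos φ.
Areal scale = k² = sec²φ = 1/cos²(32.8°) = 1/0.8406² = 1.415.
True area = apparent / (areal scale) = 241000 / 1.415 ≈ 170000 km².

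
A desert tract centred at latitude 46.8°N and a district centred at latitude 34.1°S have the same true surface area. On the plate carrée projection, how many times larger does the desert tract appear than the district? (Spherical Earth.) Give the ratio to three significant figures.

Plate carrée maps x = Rλ, y = Rφ. The meridian scale is h = 1 and the parallel scale is k = 1/cos φ = sec φ.
Areal scale at 46.8°: h·k = 1.000 × 1.461 = 1.461.
Areal scale at 34.1°: h·k = 1.000 × 1.208 = 1.208.
Ratio = 1.461/1.208 ≈ 1.21.

1.21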